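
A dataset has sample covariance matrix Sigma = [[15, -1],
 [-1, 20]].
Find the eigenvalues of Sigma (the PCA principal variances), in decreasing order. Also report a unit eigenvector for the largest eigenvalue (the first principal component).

Step 1 — characteristic polynomial of 2×2 Sigma:
  det(Sigma - λI) = λ² - trace · λ + det = 0.
  trace = 15 + 20 = 35, det = 15·20 - (-1)² = 299.
Step 2 — discriminant:
  Δ = trace² - 4·det = 1225 - 1196 = 29.
Step 3 — eigenvalues:
  λ = (trace ± √Δ)/2 = (35 ± 5.3852)/2,
  λ_1 = 20.1926,  λ_2 = 14.8074.

Step 4 — unit eigenvector for λ_1: solve (Sigma - λ_1 I)v = 0. First row:
  (15 - 20.1926)·v_x + (-1)·v_y = 0, i.e. (-5.1926)·v_x + (-1)·v_y = 0,
  so v ∝ (b, λ_1 - a) = (-1, 5.1926); multiply by -1 so the first entry is positive: u = (1, -5.1926).
  ||u|| = √((1)² + (-5.1926)²) = √(27.9629) ≈ 5.288,
  v_1 = u/||u|| ≈ (0.1891, -0.982) (||v_1|| = 1).

λ_1 = 20.1926,  λ_2 = 14.8074;  v_1 ≈ (0.1891, -0.982)


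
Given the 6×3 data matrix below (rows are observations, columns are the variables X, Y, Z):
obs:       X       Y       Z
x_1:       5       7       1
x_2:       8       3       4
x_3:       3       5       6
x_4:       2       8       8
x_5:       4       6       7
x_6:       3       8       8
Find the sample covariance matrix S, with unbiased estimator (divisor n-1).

Step 1 — column means:
  mean(X) = (5 + 8 + 3 + 2 + 4 + 3) / 6 = 25/6 = 4.1667
  mean(Y) = (7 + 3 + 5 + 8 + 6 + 8) / 6 = 37/6 = 6.1667
  mean(Z) = (1 + 4 + 6 + 8 + 7 + 8) / 6 = 34/6 = 5.6667

Step 2 — sample covariance S[i,j] = (1/(n-1)) · Σ_k (x_{k,i} - mean_i) · (x_{k,j} - mean_j), with n-1 = 5.
  S[X,X] = ((0.8333)·(0.8333) + (3.8333)·(3.8333) + (-1.1667)·(-1.1667) + (-2.1667)·(-2.1667) + (-0.1667)·(-0.1667) + (-1.1667)·(-1.1667)) / 5 = 22.8333/5 = 4.5667
  S[X,Y] = ((0.8333)·(0.8333) + (3.8333)·(-3.1667) + (-1.1667)·(-1.1667) + (-2.1667)·(1.8333) + (-0.1667)·(-0.1667) + (-1.1667)·(1.8333)) / 5 = -16.1667/5 = -3.2333
  S[X,Z] = ((0.8333)·(-4.6667) + (3.8333)·(-1.6667) + (-1.1667)·(0.3333) + (-2.1667)·(2.3333) + (-0.1667)·(1.3333) + (-1.1667)·(2.3333)) / 5 = -18.6667/5 = -3.7333
  S[Y,Y] = ((0.8333)·(0.8333) + (-3.1667)·(-3.1667) + (-1.1667)·(-1.1667) + (1.8333)·(1.8333) + (-0.1667)·(-0.1667) + (1.8333)·(1.8333)) / 5 = 18.8333/5 = 3.7667
  S[Y,Z] = ((0.8333)·(-4.6667) + (-3.1667)·(-1.6667) + (-1.1667)·(0.3333) + (1.8333)·(2.3333) + (-0.1667)·(1.3333) + (1.8333)·(2.3333)) / 5 = 9.3333/5 = 1.8667
  S[Z,Z] = ((-4.6667)·(-4.6667) + (-1.6667)·(-1.6667) + (0.3333)·(0.3333) + (2.3333)·(2.3333) + (1.3333)·(1.3333) + (2.3333)·(2.3333)) / 5 = 37.3333/5 = 7.4667

S is symmetric (S[j,i] = S[i,j]). Assembling:

S = [[4.5667, -3.2333, -3.7333],
 [-3.2333, 3.7667, 1.8667],
 [-3.7333, 1.8667, 7.4667]]


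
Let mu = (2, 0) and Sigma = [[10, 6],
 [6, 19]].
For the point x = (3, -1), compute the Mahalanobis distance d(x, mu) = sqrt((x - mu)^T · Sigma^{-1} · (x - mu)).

Step 1 — centre the observation: (x - mu) = (1, -1).

Step 2 — invert Sigma. det(Sigma) = 10·19 - (6)² = 154.
  Sigma^{-1} = (1/det) · [[d, -b], [-b, a]] = [[0.1234, -0.039],
 [-0.039, 0.0649]].

Step 3 — form the quadratic (x - mu)^T · Sigma^{-1} · (x - mu):
  Sigma^{-1} · (x - mu) = (0.1623, -0.1039).
  (x - mu)^T · [Sigma^{-1} · (x - mu)] = (1)·(0.1623) + (-1)·(-0.1039) = 0.2662.

Step 4 — take square root: d = √(0.2662) ≈ 0.516.

d(x, mu) = √(0.2662) ≈ 0.516


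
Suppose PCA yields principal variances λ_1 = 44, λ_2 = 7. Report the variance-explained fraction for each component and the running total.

Step 1 — total variance = trace(Sigma) = Σ λ_i = 44 + 7 = 51.

Step 2 — fraction explained by component i = λ_i / Σ λ:
  PC1: 44/51 = 0.8627
  PC2: 7/51 = 0.1373

Step 3 — cumulative fraction after k components = (λ_1 + ... + λ_k) / Σ λ:
  k = 1: 44/51 = 0.8627
  k = 2: (44 + 7)/51 = 51/51 = 1

Summary (fraction, with percent):

explained: PC1 0.8627 (86.27%), PC2 0.1373 (13.73%);  cumulative: 0.8627, 1


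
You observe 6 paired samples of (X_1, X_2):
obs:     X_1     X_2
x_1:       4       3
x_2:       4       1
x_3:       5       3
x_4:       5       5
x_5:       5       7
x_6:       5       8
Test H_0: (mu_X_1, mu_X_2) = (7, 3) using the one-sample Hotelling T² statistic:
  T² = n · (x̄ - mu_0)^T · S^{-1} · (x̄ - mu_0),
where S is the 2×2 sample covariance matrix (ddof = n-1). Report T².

Step 1 — sample mean vector:
  mean(X_1) = (4 + 4 + 5 + 5 + 5 + 5) / 6 = 28/6 = 4.6667
  mean(X_2) = (3 + 1 + 3 + 5 + 7 + 8) / 6 = 27/6 = 4.5
  x̄ = (4.6667, 4.5),  deviation x̄ - mu_0 = (4.6667, 4.5) - (7, 3) = (-2.3333, 1.5).

Step 2 — sample covariance matrix, S[i,j] = (1/(n-1)) · Σ_k (x_{k,i} - mean_i) · (x_{k,j} - mean_j), divisor n-1 = 5:
  S[X_1,X_1] = ((-0.6667)·(-0.6667) + (-0.6667)·(-0.6667) + (0.3333)·(0.3333) + (0.3333)·(0.3333) + (0.3333)·(0.3333) + (0.3333)·(0.3333)) / 5 = 1.3333/5 = 0.2667
  S[X_1,X_2] = ((-0.6667)·(-1.5) + (-0.6667)·(-3.5) + (0.3333)·(-1.5) + (0.3333)·(0.5) + (0.3333)·(2.5) + (0.3333)·(3.5)) / 5 = 5/5 = 1
  S[X_2,X_2] = ((-1.5)·(-1.5) + (-3.5)·(-3.5) + (-1.5)·(-1.5) + (0.5)·(0.5) + (2.5)·(2.5) + (3.5)·(3.5)) / 5 = 35.5/5 = 7.1
  S = [[0.2667, 1],
 [1, 7.1]].

Step 3 — invert S. det(S) = 0.2667·7.1 - (1)² = 0.8933.
  S^{-1} = (1/det) · [[d, -b], [-b, a]] = [[7.9478, -1.1194],
 [-1.1194, 0.2985]].

Step 4 — quadratic form (x̄ - mu_0)^T · S^{-1} · (x̄ - mu_0):
  S^{-1} · (x̄ - mu_0) = (-20.2239, 3.0597),
  (x̄ - mu_0)^T · [...] = (-2.3333)·(-20.2239) + (1.5)·(3.0597) = 51.7786.

Step 5 — scale by n: T² = 6 · 51.7786 = 310.6716.

T² ≈ 310.6716


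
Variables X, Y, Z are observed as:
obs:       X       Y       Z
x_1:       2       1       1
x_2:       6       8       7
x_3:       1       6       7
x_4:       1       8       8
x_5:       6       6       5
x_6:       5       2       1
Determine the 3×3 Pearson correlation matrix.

Step 1 — column means:
  mean(X) = (2 + 6 + 1 + 1 + 6 + 5) / 6 = 21/6 = 3.5
  mean(Y) = (1 + 8 + 6 + 8 + 6 + 2) / 6 = 31/6 = 5.1667
  mean(Z) = (1 + 7 + 7 + 8 + 5 + 1) / 6 = 29/6 = 4.8333

Step 2 — sample variances and covariances s[i,j] = (1/(n-1)) · Σ_k (x_{k,i} - mean_i) · (x_{k,j} - mean_j), with n-1 = 5:
  s[X,X] = ((-1.5)·(-1.5) + (2.5)·(2.5) + (-2.5)·(-2.5) + (-2.5)·(-2.5) + (2.5)·(2.5) + (1.5)·(1.5)) / 5 = 29.5/5 = 5.9
  s[X,Y] = ((-1.5)·(-4.1667) + (2.5)·(2.8333) + (-2.5)·(0.8333) + (-2.5)·(2.8333) + (2.5)·(0.8333) + (1.5)·(-3.1667)) / 5 = 1.5/5 = 0.3
  s[X,Z] = ((-1.5)·(-3.8333) + (2.5)·(2.1667) + (-2.5)·(2.1667) + (-2.5)·(3.1667) + (2.5)·(0.1667) + (1.5)·(-3.8333)) / 5 = -7.5/5 = -1.5
  s[Y,Y] = ((-4.1667)·(-4.1667) + (2.8333)·(2.8333) + (0.8333)·(0.8333) + (2.8333)·(2.8333) + (0.8333)·(0.8333) + (-3.1667)·(-3.1667)) / 5 = 44.8333/5 = 8.9667
  s[Y,Z] = ((-4.1667)·(-3.8333) + (2.8333)·(2.1667) + (0.8333)·(2.1667) + (2.8333)·(3.1667) + (0.8333)·(0.1667) + (-3.1667)·(-3.8333)) / 5 = 45.1667/5 = 9.0333
  s[Z,Z] = ((-3.8333)·(-3.8333) + (2.1667)·(2.1667) + (2.1667)·(2.1667) + (3.1667)·(3.1667) + (0.1667)·(0.1667) + (-3.8333)·(-3.8333)) / 5 = 48.8333/5 = 9.7667
  Sample standard deviations s_i = √(s[i,i]):
  s(X) = √(5.9) = 2.429
  s(Y) = √(8.9667) = 2.9944
  s(Z) = √(9.7667) = 3.1252

Step 3 — r_{ij} = s_{ij} / (s_i · s_j):
  r[X,X] = 1 (diagonal).
  r[X,Y] = 0.3 / (2.429 · 2.9944) = 0.3 / 7.2735 = 0.0412
  r[X,Z] = -1.5 / (2.429 · 3.1252) = -1.5 / 7.591 = -0.1976
  r[Y,Y] = 1 (diagonal).
  r[Y,Z] = 9.0333 / (2.9944 · 3.1252) = 9.0333 / 9.3581 = 0.9653
  r[Z,Z] = 1 (diagonal).

R is symmetric with unit diagonal. Assembling:

R = [[1, 0.0412, -0.1976],
 [0.0412, 1, 0.9653],
 [-0.1976, 0.9653, 1]]


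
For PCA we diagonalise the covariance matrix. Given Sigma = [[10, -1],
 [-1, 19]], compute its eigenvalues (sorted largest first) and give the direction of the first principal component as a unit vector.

Step 1 — characteristic polynomial of 2×2 Sigma:
  det(Sigma - λI) = λ² - trace · λ + det = 0.
  trace = 10 + 19 = 29, det = 10·19 - (-1)² = 189.
Step 2 — discriminant:
  Δ = trace² - 4·det = 841 - 756 = 85.
Step 3 — eigenvalues:
  λ = (trace ± √Δ)/2 = (29 ± 9.2195)/2,
  λ_1 = 19.1098,  λ_2 = 9.8902.

Step 4 — unit eigenvector for λ_1: solve (Sigma - λ_1 I)v = 0. First row:
  (10 - 19.1098)·v_x + (-1)·v_y = 0, i.e. (-9.1098)·v_x + (-1)·v_y = 0,
  so v ∝ (b, λ_1 - a) = (-1, 9.1098); multiply by -1 so the first entry is positive: u = (1, -9.1098).
  ||u|| = √((1)² + (-9.1098)²) = √(83.988) ≈ 9.1645,
  v_1 = u/||u|| ≈ (0.1091, -0.994) (||v_1|| = 1).

λ_1 = 19.1098,  λ_2 = 9.8902;  v_1 ≈ (0.1091, -0.994)


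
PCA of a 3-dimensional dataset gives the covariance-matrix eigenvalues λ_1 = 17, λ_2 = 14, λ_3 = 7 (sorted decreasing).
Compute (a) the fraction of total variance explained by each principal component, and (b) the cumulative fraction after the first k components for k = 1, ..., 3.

Step 1 — total variance = trace(Sigma) = Σ λ_i = 17 + 14 + 7 = 38.

Step 2 — fraction explained by component i = λ_i / Σ λ:
  PC1: 17/38 = 0.4474
  PC2: 14/38 = 0.3684
  PC3: 7/38 = 0.1842

Step 3 — cumulative fraction after k components = (λ_1 + ... + λ_k) / Σ λ:
  k = 1: 17/38 = 0.4474
  k = 2: (17 + 14)/38 = 31/38 = 0.8158
  k = 3: (17 + 14 + 7)/38 = 38/38 = 1

Summary (fraction, with percent):

explained: PC1 0.4474 (44.74%), PC2 0.3684 (36.84%), PC3 0.1842 (18.42%);  cumulative: 0.4474, 0.8158, 1


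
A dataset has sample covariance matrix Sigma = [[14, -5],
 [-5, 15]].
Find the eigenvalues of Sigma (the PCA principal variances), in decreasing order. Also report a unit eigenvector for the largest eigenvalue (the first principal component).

Step 1 — characteristic polynomial of 2×2 Sigma:
  det(Sigma - λI) = λ² - trace · λ + det = 0.
  trace = 14 + 15 = 29, det = 14·15 - (-5)² = 185.
Step 2 — discriminant:
  Δ = trace² - 4·det = 841 - 740 = 101.
Step 3 — eigenvalues:
  λ = (trace ± √Δ)/2 = (29 ± 10.0499)/2,
  λ_1 = 19.5249,  λ_2 = 9.4751.

Step 4 — unit eigenvector for λ_1: solve (Sigma - λ_1 I)v = 0. First row:
  (14 - 19.5249)·v_x + (-5)·v_y = 0, i.e. (-5.5249)·v_x + (-5)·v_y = 0,
  so v ∝ (b, λ_1 - a) = (-5, 5.5249); multiply by -1 so the first entry is positive: u = (5, -5.5249).
  ||u|| = √((5)² + (-5.5249)²) = √(55.5249) ≈ 7.4515,
  v_1 = u/||u|| ≈ (0.671, -0.7415) (||v_1|| = 1).

λ_1 = 19.5249,  λ_2 = 9.4751;  v_1 ≈ (0.671, -0.7415)


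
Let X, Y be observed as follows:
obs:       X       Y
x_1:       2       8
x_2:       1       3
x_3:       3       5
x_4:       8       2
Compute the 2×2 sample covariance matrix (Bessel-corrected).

Step 1 — column means:
  mean(X) = (2 + 1 + 3 + 8) / 4 = 14/4 = 3.5
  mean(Y) = (8 + 3 + 5 + 2) / 4 = 18/4 = 4.5

Step 2 — sample covariance S[i,j] = (1/(n-1)) · Σ_k (x_{k,i} - mean_i) · (x_{k,j} - mean_j), with n-1 = 3.
  S[X,X] = ((-1.5)·(-1.5) + (-2.5)·(-2.5) + (-0.5)·(-0.5) + (4.5)·(4.5)) / 3 = 29/3 = 9.6667
  S[X,Y] = ((-1.5)·(3.5) + (-2.5)·(-1.5) + (-0.5)·(0.5) + (4.5)·(-2.5)) / 3 = -13/3 = -4.3333
  S[Y,Y] = ((3.5)·(3.5) + (-1.5)·(-1.5) + (0.5)·(0.5) + (-2.5)·(-2.5)) / 3 = 21/3 = 7

S is symmetric (S[j,i] = S[i,j]). Assembling:

S = [[9.6667, -4.3333],
 [-4.3333, 7]]


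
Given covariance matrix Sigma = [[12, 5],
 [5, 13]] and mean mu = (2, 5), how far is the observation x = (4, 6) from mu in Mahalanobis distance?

Step 1 — centre the observation: (x - mu) = (2, 1).

Step 2 — invert Sigma. det(Sigma) = 12·13 - (5)² = 131.
  Sigma^{-1} = (1/det) · [[d, -b], [-b, a]] = [[0.0992, -0.0382],
 [-0.0382, 0.0916]].

Step 3 — form the quadratic (x - mu)^T · Sigma^{-1} · (x - mu):
  Sigma^{-1} · (x - mu) = (0.1603, 0.0153).
  (x - mu)^T · [Sigma^{-1} · (x - mu)] = (2)·(0.1603) + (1)·(0.0153) = 0.3359.

Step 4 — take square root: d = √(0.3359) ≈ 0.5795.

d(x, mu) = √(0.3359) ≈ 0.5795


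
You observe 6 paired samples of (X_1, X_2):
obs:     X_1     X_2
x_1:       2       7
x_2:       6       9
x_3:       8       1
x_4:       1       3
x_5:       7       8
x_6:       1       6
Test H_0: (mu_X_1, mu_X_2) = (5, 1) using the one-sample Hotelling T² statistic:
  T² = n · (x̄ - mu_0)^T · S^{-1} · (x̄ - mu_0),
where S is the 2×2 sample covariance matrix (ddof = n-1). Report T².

Step 1 — sample mean vector:
  mean(X_1) = (2 + 6 + 8 + 1 + 7 + 1) / 6 = 25/6 = 4.1667
  mean(X_2) = (7 + 9 + 1 + 3 + 8 + 6) / 6 = 34/6 = 5.6667
  x̄ = (4.1667, 5.6667),  deviation x̄ - mu_0 = (4.1667, 5.6667) - (5, 1) = (-0.8333, 4.6667).

Step 2 — sample covariance matrix, S[i,j] = (1/(n-1)) · Σ_k (x_{k,i} - mean_i) · (x_{k,j} - mean_j), divisor n-1 = 5:
  S[X_1,X_1] = ((-2.1667)·(-2.1667) + (1.8333)·(1.8333) + (3.8333)·(3.8333) + (-3.1667)·(-3.1667) + (2.8333)·(2.8333) + (-3.1667)·(-3.1667)) / 5 = 50.8333/5 = 10.1667
  S[X_1,X_2] = ((-2.1667)·(1.3333) + (1.8333)·(3.3333) + (3.8333)·(-4.6667) + (-3.1667)·(-2.6667) + (2.8333)·(2.3333) + (-3.1667)·(0.3333)) / 5 = -0.6667/5 = -0.1333
  S[X_2,X_2] = ((1.3333)·(1.3333) + (3.3333)·(3.3333) + (-4.6667)·(-4.6667) + (-2.6667)·(-2.6667) + (2.3333)·(2.3333) + (0.3333)·(0.3333)) / 5 = 47.3333/5 = 9.4667
  S = [[10.1667, -0.1333],
 [-0.1333, 9.4667]].

Step 3 — invert S. det(S) = 10.1667·9.4667 - (-0.1333)² = 96.2267.
  S^{-1} = (1/det) · [[d, -b], [-b, a]] = [[0.0984, 0.0014],
 [0.0014, 0.1057]].

Step 4 — quadratic form (x̄ - mu_0)^T · S^{-1} · (x̄ - mu_0):
  S^{-1} · (x̄ - mu_0) = (-0.0755, 0.4919),
  (x̄ - mu_0)^T · [...] = (-0.8333)·(-0.0755) + (4.6667)·(0.4919) = 2.3584.

Step 5 — scale by n: T² = 6 · 2.3584 = 14.1506.

T² ≈ 14.1506


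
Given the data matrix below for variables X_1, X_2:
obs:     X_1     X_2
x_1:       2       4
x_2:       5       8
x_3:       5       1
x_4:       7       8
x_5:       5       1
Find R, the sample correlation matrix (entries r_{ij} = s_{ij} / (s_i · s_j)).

Step 1 — column means:
  mean(X_1) = (2 + 5 + 5 + 7 + 5) / 5 = 24/5 = 4.8
  mean(X_2) = (4 + 8 + 1 + 8 + 1) / 5 = 22/5 = 4.4

Step 2 — sample variances and covariances s[i,j] = (1/(n-1)) · Σ_k (x_{k,i} - mean_i) · (x_{k,j} - mean_j), with n-1 = 4:
  s[X_1,X_1] = ((-2.8)·(-2.8) + (0.2)·(0.2) + (0.2)·(0.2) + (2.2)·(2.2) + (0.2)·(0.2)) / 4 = 12.8/4 = 3.2
  s[X_1,X_2] = ((-2.8)·(-0.4) + (0.2)·(3.6) + (0.2)·(-3.4) + (2.2)·(3.6) + (0.2)·(-3.4)) / 4 = 8.4/4 = 2.1
  s[X_2,X_2] = ((-0.4)·(-0.4) + (3.6)·(3.6) + (-3.4)·(-3.4) + (3.6)·(3.6) + (-3.4)·(-3.4)) / 4 = 49.2/4 = 12.3
  Sample standard deviations s_i = √(s[i,i]):
  s(X_1) = √(3.2) = 1.7889
  s(X_2) = √(12.3) = 3.5071

Step 3 — r_{ij} = s_{ij} / (s_i · s_j):
  r[X_1,X_1] = 1 (diagonal).
  r[X_1,X_2] = 2.1 / (1.7889 · 3.5071) = 2.1 / 6.2738 = 0.3347
  r[X_2,X_2] = 1 (diagonal).

R is symmetric with unit diagonal. Assembling:

R = [[1, 0.3347],
 [0.3347, 1]]


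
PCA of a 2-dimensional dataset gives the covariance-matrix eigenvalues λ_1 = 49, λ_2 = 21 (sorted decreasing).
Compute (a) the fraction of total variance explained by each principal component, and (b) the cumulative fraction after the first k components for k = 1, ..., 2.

Step 1 — total variance = trace(Sigma) = Σ λ_i = 49 + 21 = 70.

Step 2 — fraction explained by component i = λ_i / Σ λ:
  PC1: 49/70 = 0.7
  PC2: 21/70 = 0.3

Step 3 — cumulative fraction after k components = (λ_1 + ... + λ_k) / Σ λ:
  k = 1: 49/70 = 0.7
  k = 2: (49 + 21)/70 = 70/70 = 1

Summary (fraction, with percent):

explained: PC1 0.7 (70%), PC2 0.3 (30%);  cumulative: 0.7, 1


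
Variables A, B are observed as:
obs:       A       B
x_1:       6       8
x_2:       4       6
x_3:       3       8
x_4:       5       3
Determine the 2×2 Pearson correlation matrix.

Step 1 — column means:
  mean(A) = (6 + 4 + 3 + 5) / 4 = 18/4 = 4.5
  mean(B) = (8 + 6 + 8 + 3) / 4 = 25/4 = 6.25

Step 2 — sample variances and covariances s[i,j] = (1/(n-1)) · Σ_k (x_{k,i} - mean_i) · (x_{k,j} - mean_j), with n-1 = 3:
  s[A,A] = ((1.5)·(1.5) + (-0.5)·(-0.5) + (-1.5)·(-1.5) + (0.5)·(0.5)) / 3 = 5/3 = 1.6667
  s[A,B] = ((1.5)·(1.75) + (-0.5)·(-0.25) + (-1.5)·(1.75) + (0.5)·(-3.25)) / 3 = -1.5/3 = -0.5
  s[B,B] = ((1.75)·(1.75) + (-0.25)·(-0.25) + (1.75)·(1.75) + (-3.25)·(-3.25)) / 3 = 16.75/3 = 5.5833
  Sample standard deviations s_i = √(s[i,i]):
  s(A) = √(1.6667) = 1.291
  s(B) = √(5.5833) = 2.3629

Step 3 — r_{ij} = s_{ij} / (s_i · s_j):
  r[A,A] = 1 (diagonal).
  r[A,B] = -0.5 / (1.291 · 2.3629) = -0.5 / 3.0505 = -0.1639
  r[B,B] = 1 (diagonal).

R is symmetric with unit diagonal. Assembling:

R = [[1, -0.1639],
 [-0.1639, 1]]


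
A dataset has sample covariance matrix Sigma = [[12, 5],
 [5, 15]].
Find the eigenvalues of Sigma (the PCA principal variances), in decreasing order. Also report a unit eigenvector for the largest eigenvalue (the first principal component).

Step 1 — characteristic polynomial of 2×2 Sigma:
  det(Sigma - λI) = λ² - trace · λ + det = 0.
  trace = 12 + 15 = 27, det = 12·15 - (5)² = 155.
Step 2 — discriminant:
  Δ = trace² - 4·det = 729 - 620 = 109.
Step 3 — eigenvalues:
  λ = (trace ± √Δ)/2 = (27 ± 10.4403)/2,
  λ_1 = 18.7202,  λ_2 = 8.2798.

Step 4 — unit eigenvector for λ_1: solve (Sigma - λ_1 I)v = 0. First row:
  (12 - 18.7202)·v_x + (5)·v_y = 0, i.e. (-6.7202)·v_x + (5)·v_y = 0,
  so v ∝ (b, λ_1 - a) = (5, 6.7202) = u.
  ||u|| = √((5)² + (6.7202)²) = √(70.1605) ≈ 8.3762,
  v_1 = u/||u|| ≈ (0.5969, 0.8023) (||v_1|| = 1).

λ_1 = 18.7202,  λ_2 = 8.2798;  v_1 ≈ (0.5969, 0.8023)


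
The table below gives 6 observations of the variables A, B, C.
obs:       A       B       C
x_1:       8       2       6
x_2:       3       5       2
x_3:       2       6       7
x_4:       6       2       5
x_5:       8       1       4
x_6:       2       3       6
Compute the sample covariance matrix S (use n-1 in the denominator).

Step 1 — column means:
  mean(A) = (8 + 3 + 2 + 6 + 8 + 2) / 6 = 29/6 = 4.8333
  mean(B) = (2 + 5 + 6 + 2 + 1 + 3) / 6 = 19/6 = 3.1667
  mean(C) = (6 + 2 + 7 + 5 + 4 + 6) / 6 = 30/6 = 5

Step 2 — sample covariance S[i,j] = (1/(n-1)) · Σ_k (x_{k,i} - mean_i) · (x_{k,j} - mean_j), with n-1 = 5.
  S[A,A] = ((3.1667)·(3.1667) + (-1.8333)·(-1.8333) + (-2.8333)·(-2.8333) + (1.1667)·(1.1667) + (3.1667)·(3.1667) + (-2.8333)·(-2.8333)) / 5 = 40.8333/5 = 8.1667
  S[A,B] = ((3.1667)·(-1.1667) + (-1.8333)·(1.8333) + (-2.8333)·(2.8333) + (1.1667)·(-1.1667) + (3.1667)·(-2.1667) + (-2.8333)·(-0.1667)) / 5 = -22.8333/5 = -4.5667
  S[A,C] = ((3.1667)·(1) + (-1.8333)·(-3) + (-2.8333)·(2) + (1.1667)·(0) + (3.1667)·(-1) + (-2.8333)·(1)) / 5 = -3/5 = -0.6
  S[B,B] = ((-1.1667)·(-1.1667) + (1.8333)·(1.8333) + (2.8333)·(2.8333) + (-1.1667)·(-1.1667) + (-2.1667)·(-2.1667) + (-0.1667)·(-0.1667)) / 5 = 18.8333/5 = 3.7667
  S[B,C] = ((-1.1667)·(1) + (1.8333)·(-3) + (2.8333)·(2) + (-1.1667)·(0) + (-2.1667)·(-1) + (-0.1667)·(1)) / 5 = 1/5 = 0.2
  S[C,C] = ((1)·(1) + (-3)·(-3) + (2)·(2) + (0)·(0) + (-1)·(-1) + (1)·(1)) / 5 = 16/5 = 3.2

S is symmetric (S[j,i] = S[i,j]). Assembling:

S = [[8.1667, -4.5667, -0.6],
 [-4.5667, 3.7667, 0.2],
 [-0.6, 0.2, 3.2]]


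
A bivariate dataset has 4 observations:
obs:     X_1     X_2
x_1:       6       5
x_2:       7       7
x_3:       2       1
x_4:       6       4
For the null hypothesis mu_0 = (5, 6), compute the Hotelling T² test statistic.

Step 1 — sample mean vector:
  mean(X_1) = (6 + 7 + 2 + 6) / 4 = 21/4 = 5.25
  mean(X_2) = (5 + 7 + 1 + 4) / 4 = 17/4 = 4.25
  x̄ = (5.25, 4.25),  deviation x̄ - mu_0 = (5.25, 4.25) - (5, 6) = (0.25, -1.75).

Step 2 — sample covariance matrix, S[i,j] = (1/(n-1)) · Σ_k (x_{k,i} - mean_i) · (x_{k,j} - mean_j), divisor n-1 = 3:
  S[X_1,X_1] = ((0.75)·(0.75) + (1.75)·(1.75) + (-3.25)·(-3.25) + (0.75)·(0.75)) / 3 = 14.75/3 = 4.9167
  S[X_1,X_2] = ((0.75)·(0.75) + (1.75)·(2.75) + (-3.25)·(-3.25) + (0.75)·(-0.25)) / 3 = 15.75/3 = 5.25
  S[X_2,X_2] = ((0.75)·(0.75) + (2.75)·(2.75) + (-3.25)·(-3.25) + (-0.25)·(-0.25)) / 3 = 18.75/3 = 6.25
  S = [[4.9167, 5.25],
 [5.25, 6.25]].

Step 3 — invert S. det(S) = 4.9167·6.25 - (5.25)² = 3.1667.
  S^{-1} = (1/det) · [[d, -b], [-b, a]] = [[1.9737, -1.6579],
 [-1.6579, 1.5526]].

Step 4 — quadratic form (x̄ - mu_0)^T · S^{-1} · (x̄ - mu_0):
  S^{-1} · (x̄ - mu_0) = (3.3947, -3.1316),
  (x̄ - mu_0)^T · [...] = (0.25)·(3.3947) + (-1.75)·(-3.1316) = 6.3289.

Step 5 — scale by n: T² = 4 · 6.3289 = 25.3158.

T² ≈ 25.3158


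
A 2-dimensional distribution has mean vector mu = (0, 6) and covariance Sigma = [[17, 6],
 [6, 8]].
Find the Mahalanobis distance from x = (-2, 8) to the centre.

Step 1 — centre the observation: (x - mu) = (-2, 2).

Step 2 — invert Sigma. det(Sigma) = 17·8 - (6)² = 100.
  Sigma^{-1} = (1/det) · [[d, -b], [-b, a]] = [[0.08, -0.06],
 [-0.06, 0.17]].

Step 3 — form the quadratic (x - mu)^T · Sigma^{-1} · (x - mu):
  Sigma^{-1} · (x - mu) = (-0.28, 0.46).
  (x - mu)^T · [Sigma^{-1} · (x - mu)] = (-2)·(-0.28) + (2)·(0.46) = 1.48.

Step 4 — take square root: d = √(1.48) ≈ 1.2166.

d(x, mu) = √(1.48) ≈ 1.2166


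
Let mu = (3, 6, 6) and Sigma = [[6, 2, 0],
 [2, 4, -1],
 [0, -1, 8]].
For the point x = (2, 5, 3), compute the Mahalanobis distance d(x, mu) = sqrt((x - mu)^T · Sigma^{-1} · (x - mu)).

Step 1 — centre the observation: (x - mu) = (-1, -1, -3).

Step 2 — invert Sigma (cofactor / det for 3×3, or solve directly):
  Sigma^{-1} = [[0.2013, -0.1039, -0.013],
 [-0.1039, 0.3117, 0.039],
 [-0.013, 0.039, 0.1299]].

Step 3 — form the quadratic (x - mu)^T · Sigma^{-1} · (x - mu):
  Sigma^{-1} · (x - mu) = (-0.0584, -0.3247, -0.4156).
  (x - mu)^T · [Sigma^{-1} · (x - mu)] = (-1)·(-0.0584) + (-1)·(-0.3247) + (-3)·(-0.4156) = 1.6299.

Step 4 — take square root: d = √(1.6299) ≈ 1.2767.

d(x, mu) = √(1.6299) ≈ 1.2767


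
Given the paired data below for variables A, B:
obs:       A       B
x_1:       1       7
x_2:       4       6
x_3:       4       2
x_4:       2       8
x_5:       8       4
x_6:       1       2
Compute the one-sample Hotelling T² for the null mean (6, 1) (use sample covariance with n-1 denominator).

Step 1 — sample mean vector:
  mean(A) = (1 + 4 + 4 + 2 + 8 + 1) / 6 = 20/6 = 3.3333
  mean(B) = (7 + 6 + 2 + 8 + 4 + 2) / 6 = 29/6 = 4.8333
  x̄ = (3.3333, 4.8333),  deviation x̄ - mu_0 = (3.3333, 4.8333) - (6, 1) = (-2.6667, 3.8333).

Step 2 — sample covariance matrix, S[i,j] = (1/(n-1)) · Σ_k (x_{k,i} - mean_i) · (x_{k,j} - mean_j), divisor n-1 = 5:
  S[A,A] = ((-2.3333)·(-2.3333) + (0.6667)·(0.6667) + (0.6667)·(0.6667) + (-1.3333)·(-1.3333) + (4.6667)·(4.6667) + (-2.3333)·(-2.3333)) / 5 = 35.3333/5 = 7.0667
  S[A,B] = ((-2.3333)·(2.1667) + (0.6667)·(1.1667) + (0.6667)·(-2.8333) + (-1.3333)·(3.1667) + (4.6667)·(-0.8333) + (-2.3333)·(-2.8333)) / 5 = -7.6667/5 = -1.5333
  S[B,B] = ((2.1667)·(2.1667) + (1.1667)·(1.1667) + (-2.8333)·(-2.8333) + (3.1667)·(3.1667) + (-0.8333)·(-0.8333) + (-2.8333)·(-2.8333)) / 5 = 32.8333/5 = 6.5667
  S = [[7.0667, -1.5333],
 [-1.5333, 6.5667]].

Step 3 — invert S. det(S) = 7.0667·6.5667 - (-1.5333)² = 44.0533.
  S^{-1} = (1/det) · [[d, -b], [-b, a]] = [[0.1491, 0.0348],
 [0.0348, 0.1604]].

Step 4 — quadratic form (x̄ - mu_0)^T · S^{-1} · (x̄ - mu_0):
  S^{-1} · (x̄ - mu_0) = (-0.2641, 0.5221),
  (x̄ - mu_0)^T · [...] = (-2.6667)·(-0.2641) + (3.8333)·(0.5221) = 2.7056.

Step 5 — scale by n: T² = 6 · 2.7056 = 16.2334.

T² ≈ 16.2334


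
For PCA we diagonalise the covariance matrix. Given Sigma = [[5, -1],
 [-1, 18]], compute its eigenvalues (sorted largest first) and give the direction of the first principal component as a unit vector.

Step 1 — characteristic polynomial of 2×2 Sigma:
  det(Sigma - λI) = λ² - trace · λ + det = 0.
  trace = 5 + 18 = 23, det = 5·18 - (-1)² = 89.
Step 2 — discriminant:
  Δ = trace² - 4·det = 529 - 356 = 173.
Step 3 — eigenvalues:
  λ = (trace ± √Δ)/2 = (23 ± 13.1529)/2,
  λ_1 = 18.0765,  λ_2 = 4.9235.

Step 4 — unit eigenvector for λ_1: solve (Sigma - λ_1 I)v = 0. First row:
  (5 - 18.0765)·v_x + (-1)·v_y = 0, i.e. (-13.0765)·v_x + (-1)·v_y = 0,
  so v ∝ (b, λ_1 - a) = (-1, 13.0765); multiply by -1 so the first entry is positive: u = (1, -13.0765).
  ||u|| = √((1)² + (-13.0765)²) = √(171.9942) ≈ 13.1147,
  v_1 = u/||u|| ≈ (0.0763, -0.9971) (||v_1|| = 1).

λ_1 = 18.0765,  λ_2 = 4.9235;  v_1 ≈ (0.0763, -0.9971)


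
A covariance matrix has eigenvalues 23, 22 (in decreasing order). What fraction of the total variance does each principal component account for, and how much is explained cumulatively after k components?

Step 1 — total variance = trace(Sigma) = Σ λ_i = 23 + 22 = 45.

Step 2 — fraction explained by component i = λ_i / Σ λ:
  PC1: 23/45 = 0.5111
  PC2: 22/45 = 0.4889

Step 3 — cumulative fraction after k components = (λ_1 + ... + λ_k) / Σ λ:
  k = 1: 23/45 = 0.5111
  k = 2: (23 + 22)/45 = 45/45 = 1

Summary (fraction, with percent):

explained: PC1 0.5111 (51.11%), PC2 0.4889 (48.89%);  cumulative: 0.5111, 1


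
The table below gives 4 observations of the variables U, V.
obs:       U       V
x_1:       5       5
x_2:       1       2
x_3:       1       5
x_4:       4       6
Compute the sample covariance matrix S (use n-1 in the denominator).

Step 1 — column means:
  mean(U) = (5 + 1 + 1 + 4) / 4 = 11/4 = 2.75
  mean(V) = (5 + 2 + 5 + 6) / 4 = 18/4 = 4.5

Step 2 — sample covariance S[i,j] = (1/(n-1)) · Σ_k (x_{k,i} - mean_i) · (x_{k,j} - mean_j), with n-1 = 3.
  S[U,U] = ((2.25)·(2.25) + (-1.75)·(-1.75) + (-1.75)·(-1.75) + (1.25)·(1.25)) / 3 = 12.75/3 = 4.25
  S[U,V] = ((2.25)·(0.5) + (-1.75)·(-2.5) + (-1.75)·(0.5) + (1.25)·(1.5)) / 3 = 6.5/3 = 2.1667
  S[V,V] = ((0.5)·(0.5) + (-2.5)·(-2.5) + (0.5)·(0.5) + (1.5)·(1.5)) / 3 = 9/3 = 3

S is symmetric (S[j,i] = S[i,j]). Assembling:

S = [[4.25, 2.1667],
 [2.1667, 3]]


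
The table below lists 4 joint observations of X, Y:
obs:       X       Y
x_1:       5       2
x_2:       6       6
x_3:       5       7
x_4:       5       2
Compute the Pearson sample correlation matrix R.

Step 1 — column means:
  mean(X) = (5 + 6 + 5 + 5) / 4 = 21/4 = 5.25
  mean(Y) = (2 + 6 + 7 + 2) / 4 = 17/4 = 4.25

Step 2 — sample variances and covariances s[i,j] = (1/(n-1)) · Σ_k (x_{k,i} - mean_i) · (x_{k,j} - mean_j), with n-1 = 3:
  s[X,X] = ((-0.25)·(-0.25) + (0.75)·(0.75) + (-0.25)·(-0.25) + (-0.25)·(-0.25)) / 3 = 0.75/3 = 0.25
  s[X,Y] = ((-0.25)·(-2.25) + (0.75)·(1.75) + (-0.25)·(2.75) + (-0.25)·(-2.25)) / 3 = 1.75/3 = 0.5833
  s[Y,Y] = ((-2.25)·(-2.25) + (1.75)·(1.75) + (2.75)·(2.75) + (-2.25)·(-2.25)) / 3 = 20.75/3 = 6.9167
  Sample standard deviations s_i = √(s[i,i]):
  s(X) = √(0.25) = 0.5
  s(Y) = √(6.9167) = 2.63

Step 3 — r_{ij} = s_{ij} / (s_i · s_j):
  r[X,X] = 1 (diagonal).
  r[X,Y] = 0.5833 / (0.5 · 2.63) = 0.5833 / 1.315 = 0.4436
  r[Y,Y] = 1 (diagonal).

R is symmetric with unit diagonal. Assembling:

R = [[1, 0.4436],
 [0.4436, 1]]


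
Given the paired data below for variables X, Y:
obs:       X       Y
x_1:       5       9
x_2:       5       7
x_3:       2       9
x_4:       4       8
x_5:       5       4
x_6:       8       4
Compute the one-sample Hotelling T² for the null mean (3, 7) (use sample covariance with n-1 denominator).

Step 1 — sample mean vector:
  mean(X) = (5 + 5 + 2 + 4 + 5 + 8) / 6 = 29/6 = 4.8333
  mean(Y) = (9 + 7 + 9 + 8 + 4 + 4) / 6 = 41/6 = 6.8333
  x̄ = (4.8333, 6.8333),  deviation x̄ - mu_0 = (4.8333, 6.8333) - (3, 7) = (1.8333, -0.1667).

Step 2 — sample covariance matrix, S[i,j] = (1/(n-1)) · Σ_k (x_{k,i} - mean_i) · (x_{k,j} - mean_j), divisor n-1 = 5:
  S[X,X] = ((0.1667)·(0.1667) + (0.1667)·(0.1667) + (-2.8333)·(-2.8333) + (-0.8333)·(-0.8333) + (0.1667)·(0.1667) + (3.1667)·(3.1667)) / 5 = 18.8333/5 = 3.7667
  S[X,Y] = ((0.1667)·(2.1667) + (0.1667)·(0.1667) + (-2.8333)·(2.1667) + (-0.8333)·(1.1667) + (0.1667)·(-2.8333) + (3.1667)·(-2.8333)) / 5 = -16.1667/5 = -3.2333
  S[Y,Y] = ((2.1667)·(2.1667) + (0.1667)·(0.1667) + (2.1667)·(2.1667) + (1.1667)·(1.1667) + (-2.8333)·(-2.8333) + (-2.8333)·(-2.8333)) / 5 = 26.8333/5 = 5.3667
  S = [[3.7667, -3.2333],
 [-3.2333, 5.3667]].

Step 3 — invert S. det(S) = 3.7667·5.3667 - (-3.2333)² = 9.76.
  S^{-1} = (1/det) · [[d, -b], [-b, a]] = [[0.5499, 0.3313],
 [0.3313, 0.3859]].

Step 4 — quadratic form (x̄ - mu_0)^T · S^{-1} · (x̄ - mu_0):
  S^{-1} · (x̄ - mu_0) = (0.9529, 0.543),
  (x̄ - mu_0)^T · [...] = (1.8333)·(0.9529) + (-0.1667)·(0.543) = 1.6564.

Step 5 — scale by n: T² = 6 · 1.6564 = 9.9385.

T² ≈ 9.9385


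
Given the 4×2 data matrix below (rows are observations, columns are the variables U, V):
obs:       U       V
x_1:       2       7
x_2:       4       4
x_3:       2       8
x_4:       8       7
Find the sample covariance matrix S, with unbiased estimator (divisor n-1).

Step 1 — column means:
  mean(U) = (2 + 4 + 2 + 8) / 4 = 16/4 = 4
  mean(V) = (7 + 4 + 8 + 7) / 4 = 26/4 = 6.5

Step 2 — sample covariance S[i,j] = (1/(n-1)) · Σ_k (x_{k,i} - mean_i) · (x_{k,j} - mean_j), with n-1 = 3.
  S[U,U] = ((-2)·(-2) + (0)·(0) + (-2)·(-2) + (4)·(4)) / 3 = 24/3 = 8
  S[U,V] = ((-2)·(0.5) + (0)·(-2.5) + (-2)·(1.5) + (4)·(0.5)) / 3 = -2/3 = -0.6667
  S[V,V] = ((0.5)·(0.5) + (-2.5)·(-2.5) + (1.5)·(1.5) + (0.5)·(0.5)) / 3 = 9/3 = 3

S is symmetric (S[j,i] = S[i,j]). Assembling:

S = [[8, -0.6667],
 [-0.6667, 3]]


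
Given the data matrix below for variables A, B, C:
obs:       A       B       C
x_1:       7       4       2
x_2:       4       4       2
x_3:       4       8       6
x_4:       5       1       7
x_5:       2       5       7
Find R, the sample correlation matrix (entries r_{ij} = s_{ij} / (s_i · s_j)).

Step 1 — column means:
  mean(A) = (7 + 4 + 4 + 5 + 2) / 5 = 22/5 = 4.4
  mean(B) = (4 + 4 + 8 + 1 + 5) / 5 = 22/5 = 4.4
  mean(C) = (2 + 2 + 6 + 7 + 7) / 5 = 24/5 = 4.8

Step 2 — sample variances and covariances s[i,j] = (1/(n-1)) · Σ_k (x_{k,i} - mean_i) · (x_{k,j} - mean_j), with n-1 = 4:
  s[A,A] = ((2.6)·(2.6) + (-0.4)·(-0.4) + (-0.4)·(-0.4) + (0.6)·(0.6) + (-2.4)·(-2.4)) / 4 = 13.2/4 = 3.3
  s[A,B] = ((2.6)·(-0.4) + (-0.4)·(-0.4) + (-0.4)·(3.6) + (0.6)·(-3.4) + (-2.4)·(0.6)) / 4 = -5.8/4 = -1.45
  s[A,C] = ((2.6)·(-2.8) + (-0.4)·(-2.8) + (-0.4)·(1.2) + (0.6)·(2.2) + (-2.4)·(2.2)) / 4 = -10.6/4 = -2.65
  s[B,B] = ((-0.4)·(-0.4) + (-0.4)·(-0.4) + (3.6)·(3.6) + (-3.4)·(-3.4) + (0.6)·(0.6)) / 4 = 25.2/4 = 6.3
  s[B,C] = ((-0.4)·(-2.8) + (-0.4)·(-2.8) + (3.6)·(1.2) + (-3.4)·(2.2) + (0.6)·(2.2)) / 4 = 0.4/4 = 0.1
  s[C,C] = ((-2.8)·(-2.8) + (-2.8)·(-2.8) + (1.2)·(1.2) + (2.2)·(2.2) + (2.2)·(2.2)) / 4 = 26.8/4 = 6.7
  Sample standard deviations s_i = √(s[i,i]):
  s(A) = √(3.3) = 1.8166
  s(B) = √(6.3) = 2.51
  s(C) = √(6.7) = 2.5884

Step 3 — r_{ij} = s_{ij} / (s_i · s_j):
  r[A,A] = 1 (diagonal).
  r[A,B] = -1.45 / (1.8166 · 2.51) = -1.45 / 4.5596 = -0.318
  r[A,C] = -2.65 / (1.8166 · 2.5884) = -2.65 / 4.7021 = -0.5636
  r[B,B] = 1 (diagonal).
  r[B,C] = 0.1 / (2.51 · 2.5884) = 0.1 / 6.4969 = 0.0154
  r[C,C] = 1 (diagonal).

R is symmetric with unit diagonal. Assembling:

R = [[1, -0.318, -0.5636],
 [-0.318, 1, 0.0154],
 [-0.5636, 0.0154, 1]]


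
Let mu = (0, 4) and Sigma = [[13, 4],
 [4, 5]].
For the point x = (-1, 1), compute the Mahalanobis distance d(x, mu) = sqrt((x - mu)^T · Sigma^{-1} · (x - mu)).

Step 1 — centre the observation: (x - mu) = (-1, -3).

Step 2 — invert Sigma. det(Sigma) = 13·5 - (4)² = 49.
  Sigma^{-1} = (1/det) · [[d, -b], [-b, a]] = [[0.102, -0.0816],
 [-0.0816, 0.2653]].

Step 3 — form the quadratic (x - mu)^T · Sigma^{-1} · (x - mu):
  Sigma^{-1} · (x - mu) = (0.1429, -0.7143).
  (x - mu)^T · [Sigma^{-1} · (x - mu)] = (-1)·(0.1429) + (-3)·(-0.7143) = 2.

Step 4 — take square root: d = √(2) ≈ 1.4142.

d(x, mu) = √(2) ≈ 1.4142


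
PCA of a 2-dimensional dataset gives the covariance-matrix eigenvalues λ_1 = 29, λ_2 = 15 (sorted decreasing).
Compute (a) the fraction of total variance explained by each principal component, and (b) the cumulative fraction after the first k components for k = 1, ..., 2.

Step 1 — total variance = trace(Sigma) = Σ λ_i = 29 + 15 = 44.

Step 2 — fraction explained by component i = λ_i / Σ λ:
  PC1: 29/44 = 0.6591
  PC2: 15/44 = 0.3409

Step 3 — cumulative fraction after k components = (λ_1 + ... + λ_k) / Σ λ:
  k = 1: 29/44 = 0.6591
  k = 2: (29 + 15)/44 = 44/44 = 1

Summary (fraction, with percent):

explained: PC1 0.6591 (65.91%), PC2 0.3409 (34.09%);  cumulative: 0.6591, 1


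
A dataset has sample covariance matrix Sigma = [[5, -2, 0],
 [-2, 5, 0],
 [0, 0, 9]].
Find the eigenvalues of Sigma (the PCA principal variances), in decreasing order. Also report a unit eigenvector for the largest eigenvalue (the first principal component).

Step 1 — characteristic polynomial p(λ) = det(λI - Sigma) = λ³ - tr·λ² + c_1·λ - det, where tr = trace, c_1 = sum of the principal 2×2 minors, det = det(Sigma):
  tr = 5 + 5 + 9 = 19,
  c_1 = (5·5 - (-2)²) + (5·9 - (0)²) + (5·9 - (0)²) = 21 + 45 + 45 = 111,
  det = 5·(5·9 - (0)²) - (-2)·((-2)·9 - (0)·(0)) + (0)·((-2)·(0) - 5·(0)) = 5·(45) - (-2)·(-18) + (0)·(0) = 189.
  So p(λ) = λ³ - 19λ² + 111λ - 189.
Step 2 — look for an integer root (rational root theorem: any rational root is an integer divisor of 189). Testing λ = 3:
  p(3) = 27 - 171 + 333 - 189 = 0  ✓
  Dividing out (λ - 3): p(λ) = (λ - 3)(λ² - 16λ + 63).
Step 3 — remaining eigenvalues from the quadratic λ² - 16λ + 63 = 0:
  Δ = 16² - 4·63 = 256 - 252 = 4,  λ = (16 ± √4)/2 = (16 ± 2)/2 = 9 or 7.
  Sorted: λ_1 = 9,  λ_2 = 7,  λ_3 = 3  (check: sum = 19 = tr ✓).

Step 4 — unit eigenvector for λ_1 = 9: v spans the null space of (Sigma - λ_1 I), whose rows are
  r_1 = (-4, -2, 0),  r_2 = (-2, -4, 0),  r_3 = (0, 0, 0).
  v is orthogonal to every row, so take v ∝ r_1 × r_2 = ((-2)·(0) - (0)·(-4), (0)·(-2) - (-4)·(0), (-4)·(-4) - (-2)·(-2)) = (0, 0, 12).
  Rescale (divide by 12): u = (0, 0, 1).
  ||u|| = √((0)² + (0)² + (1)²) = √(1) = 1,  v_1 = u/||u|| ≈ (0, 0, 1) (||v_1|| = 1).

λ_1 = 9,  λ_2 = 7,  λ_3 = 3;  v_1 ≈ (0, 0, 1)


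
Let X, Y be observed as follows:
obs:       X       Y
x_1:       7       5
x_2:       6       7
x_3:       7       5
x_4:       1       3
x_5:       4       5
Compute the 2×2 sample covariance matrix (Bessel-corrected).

Step 1 — column means:
  mean(X) = (7 + 6 + 7 + 1 + 4) / 5 = 25/5 = 5
  mean(Y) = (5 + 7 + 5 + 3 + 5) / 5 = 25/5 = 5

Step 2 — sample covariance S[i,j] = (1/(n-1)) · Σ_k (x_{k,i} - mean_i) · (x_{k,j} - mean_j), with n-1 = 4.
  S[X,X] = ((2)·(2) + (1)·(1) + (2)·(2) + (-4)·(-4) + (-1)·(-1)) / 4 = 26/4 = 6.5
  S[X,Y] = ((2)·(0) + (1)·(2) + (2)·(0) + (-4)·(-2) + (-1)·(0)) / 4 = 10/4 = 2.5
  S[Y,Y] = ((0)·(0) + (2)·(2) + (0)·(0) + (-2)·(-2) + (0)·(0)) / 4 = 8/4 = 2

S is symmetric (S[j,i] = S[i,j]). Assembling:

S = [[6.5, 2.5],
 [2.5, 2]]


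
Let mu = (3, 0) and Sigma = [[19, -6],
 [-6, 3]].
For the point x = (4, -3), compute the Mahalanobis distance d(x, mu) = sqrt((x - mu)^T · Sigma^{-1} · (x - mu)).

Step 1 — centre the observation: (x - mu) = (1, -3).

Step 2 — invert Sigma. det(Sigma) = 19·3 - (-6)² = 21.
  Sigma^{-1} = (1/det) · [[d, -b], [-b, a]] = [[0.1429, 0.2857],
 [0.2857, 0.9048]].

Step 3 — form the quadratic (x - mu)^T · Sigma^{-1} · (x - mu):
  Sigma^{-1} · (x - mu) = (-0.7143, -2.4286).
  (x - mu)^T · [Sigma^{-1} · (x - mu)] = (1)·(-0.7143) + (-3)·(-2.4286) = 6.5714.

Step 4 — take square root: d = √(6.5714) ≈ 2.5635.

d(x, mu) = √(6.5714) ≈ 2.5635


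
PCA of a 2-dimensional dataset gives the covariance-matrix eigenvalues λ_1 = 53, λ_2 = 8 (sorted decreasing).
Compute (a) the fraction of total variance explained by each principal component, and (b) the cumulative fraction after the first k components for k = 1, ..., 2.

Step 1 — total variance = trace(Sigma) = Σ λ_i = 53 + 8 = 61.

Step 2 — fraction explained by component i = λ_i / Σ λ:
  PC1: 53/61 = 0.8689
  PC2: 8/61 = 0.1311

Step 3 — cumulative fraction after k components = (λ_1 + ... + λ_k) / Σ λ:
  k = 1: 53/61 = 0.8689
  k = 2: (53 + 8)/61 = 61/61 = 1

Summary (fraction, with percent):

explained: PC1 0.8689 (86.89%), PC2 0.1311 (13.11%);  cumulative: 0.8689, 1


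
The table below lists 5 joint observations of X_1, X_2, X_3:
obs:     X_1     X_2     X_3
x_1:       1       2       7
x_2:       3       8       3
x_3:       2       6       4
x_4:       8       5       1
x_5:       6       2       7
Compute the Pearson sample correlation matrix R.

Step 1 — column means:
  mean(X_1) = (1 + 3 + 2 + 8 + 6) / 5 = 20/5 = 4
  mean(X_2) = (2 + 8 + 6 + 5 + 2) / 5 = 23/5 = 4.6
  mean(X_3) = (7 + 3 + 4 + 1 + 7) / 5 = 22/5 = 4.4

Step 2 — sample variances and covariances s[i,j] = (1/(n-1)) · Σ_k (x_{k,i} - mean_i) · (x_{k,j} - mean_j), with n-1 = 4:
  s[X_1,X_1] = ((-3)·(-3) + (-1)·(-1) + (-2)·(-2) + (4)·(4) + (2)·(2)) / 4 = 34/4 = 8.5
  s[X_1,X_2] = ((-3)·(-2.6) + (-1)·(3.4) + (-2)·(1.4) + (4)·(0.4) + (2)·(-2.6)) / 4 = -2/4 = -0.5
  s[X_1,X_3] = ((-3)·(2.6) + (-1)·(-1.4) + (-2)·(-0.4) + (4)·(-3.4) + (2)·(2.6)) / 4 = -14/4 = -3.5
  s[X_2,X_2] = ((-2.6)·(-2.6) + (3.4)·(3.4) + (1.4)·(1.4) + (0.4)·(0.4) + (-2.6)·(-2.6)) / 4 = 27.2/4 = 6.8
  s[X_2,X_3] = ((-2.6)·(2.6) + (3.4)·(-1.4) + (1.4)·(-0.4) + (0.4)·(-3.4) + (-2.6)·(2.6)) / 4 = -20.2/4 = -5.05
  s[X_3,X_3] = ((2.6)·(2.6) + (-1.4)·(-1.4) + (-0.4)·(-0.4) + (-3.4)·(-3.4) + (2.6)·(2.6)) / 4 = 27.2/4 = 6.8
  Sample standard deviations s_i = √(s[i,i]):
  s(X_1) = √(8.5) = 2.9155
  s(X_2) = √(6.8) = 2.6077
  s(X_3) = √(6.8) = 2.6077

Step 3 — r_{ij} = s_{ij} / (s_i · s_j):
  r[X_1,X_1] = 1 (diagonal).
  r[X_1,X_2] = -0.5 / (2.9155 · 2.6077) = -0.5 / 7.6026 = -0.0658
  r[X_1,X_3] = -3.5 / (2.9155 · 2.6077) = -3.5 / 7.6026 = -0.4604
  r[X_2,X_2] = 1 (diagonal).
  r[X_2,X_3] = -5.05 / (2.6077 · 2.6077) = -5.05 / 6.8 = -0.7426
  r[X_3,X_3] = 1 (diagonal).

R is symmetric with unit diagonal. Assembling:

R = [[1, -0.0658, -0.4604],
 [-0.0658, 1, -0.7426],
 [-0.4604, -0.7426, 1]]


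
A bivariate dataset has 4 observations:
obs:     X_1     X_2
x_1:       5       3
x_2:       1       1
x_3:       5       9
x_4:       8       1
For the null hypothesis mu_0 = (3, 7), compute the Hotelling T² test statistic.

Step 1 — sample mean vector:
  mean(X_1) = (5 + 1 + 5 + 8) / 4 = 19/4 = 4.75
  mean(X_2) = (3 + 1 + 9 + 1) / 4 = 14/4 = 3.5
  x̄ = (4.75, 3.5),  deviation x̄ - mu_0 = (4.75, 3.5) - (3, 7) = (1.75, -3.5).

Step 2 — sample covariance matrix, S[i,j] = (1/(n-1)) · Σ_k (x_{k,i} - mean_i) · (x_{k,j} - mean_j), divisor n-1 = 3:
  S[X_1,X_1] = ((0.25)·(0.25) + (-3.75)·(-3.75) + (0.25)·(0.25) + (3.25)·(3.25)) / 3 = 24.75/3 = 8.25
  S[X_1,X_2] = ((0.25)·(-0.5) + (-3.75)·(-2.5) + (0.25)·(5.5) + (3.25)·(-2.5)) / 3 = 2.5/3 = 0.8333
  S[X_2,X_2] = ((-0.5)·(-0.5) + (-2.5)·(-2.5) + (5.5)·(5.5) + (-2.5)·(-2.5)) / 3 = 43/3 = 14.3333
  S = [[8.25, 0.8333],
 [0.8333, 14.3333]].

Step 3 — invert S. det(S) = 8.25·14.3333 - (0.8333)² = 117.5556.
  S^{-1} = (1/det) · [[d, -b], [-b, a]] = [[0.1219, -0.0071],
 [-0.0071, 0.0702]].

Step 4 — quadratic form (x̄ - mu_0)^T · S^{-1} · (x̄ - mu_0):
  S^{-1} · (x̄ - mu_0) = (0.2382, -0.258),
  (x̄ - mu_0)^T · [...] = (1.75)·(0.2382) + (-3.5)·(-0.258) = 1.3199.

Step 5 — scale by n: T² = 4 · 1.3199 = 5.2798.

T² ≈ 5.2798


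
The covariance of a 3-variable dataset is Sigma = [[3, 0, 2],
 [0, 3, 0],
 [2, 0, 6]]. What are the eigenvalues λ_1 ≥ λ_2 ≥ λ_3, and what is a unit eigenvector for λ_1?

Step 1 — characteristic polynomial p(λ) = det(λI - Sigma) = λ³ - tr·λ² + c_1·λ - det, where tr = trace, c_1 = sum of the principal 2×2 minors, det = det(Sigma):
  tr = 3 + 3 + 6 = 12,
  c_1 = (3·3 - (0)²) + (3·6 - (2)²) + (3·6 - (0)²) = 9 + 14 + 18 = 41,
  det = 3·(3·6 - (0)²) - (0)·((0)·6 - (0)·(2)) + (2)·((0)·(0) - 3·(2)) = 3·(18) - (0)·(0) + (2)·(-6) = 42.
  So p(λ) = λ³ - 12λ² + 41λ - 42.
Step 2 — look for an integer root (rational root theorem: any rational root is an integer divisor of 42). Testing λ = 2:
  p(2) = 8 - 48 + 82 - 42 = 0  ✓
  Dividing out (λ - 2): p(λ) = (λ - 2)(λ² - 10λ + 21).
Step 3 — remaining eigenvalues from the quadratic λ² - 10λ + 21 = 0:
  Δ = 10² - 4·21 = 100 - 84 = 16,  λ = (10 ± √16)/2 = (10 ± 4)/2 = 7 or 3.
  Sorted: λ_1 = 7,  λ_2 = 3,  λ_3 = 2  (check: sum = 12 = tr ✓).

Step 4 — unit eigenvector for λ_1 = 7: v spans the null space of (Sigma - λ_1 I), whose rows are
  r_1 = (-4, 0, 2),  r_2 = (0, -4, 0),  r_3 = (2, 0, -1).
  v is orthogonal to every row, so take v ∝ r_1 × r_2 = ((0)·(0) - (2)·(-4), (2)·(0) - (-4)·(0), (-4)·(-4) - (0)·(0)) = (8, 0, 16).
  Rescale (divide by 8): u = (1, 0, 2).
  ||u|| = √((1)² + (0)² + (2)²) = √(5) ≈ 2.2361,  v_1 = u/||u|| ≈ (0.4472, 0, 0.8944) (||v_1|| = 1).

λ_1 = 7,  λ_2 = 3,  λ_3 = 2;  v_1 ≈ (0.4472, 0, 0.8944)
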